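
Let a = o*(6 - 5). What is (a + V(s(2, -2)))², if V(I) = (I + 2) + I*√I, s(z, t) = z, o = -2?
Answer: 12 + 8*√2 ≈ 23.314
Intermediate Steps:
V(I) = 2 + I + I^(3/2) (V(I) = (2 + I) + I^(3/2) = 2 + I + I^(3/2))
a = -2 (a = -2*(6 - 5) = -2*1 = -2)
(a + V(s(2, -2)))² = (-2 + (2 + 2 + 2^(3/2)))² = (-2 + (2 + 2 + 2*√2))² = (-2 + (4 + 2*√2))² = (2 + 2*√2)²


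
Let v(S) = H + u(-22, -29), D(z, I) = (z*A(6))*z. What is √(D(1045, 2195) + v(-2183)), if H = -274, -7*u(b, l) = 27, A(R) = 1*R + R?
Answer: √642097085/7 ≈ 3619.9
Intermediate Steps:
A(R) = 2*R (A(R) = R + R = 2*R)
u(b, l) = -27/7 (u(b, l) = -⅐*27 = -27/7)
D(z, I) = 12*z² (D(z, I) = (z*(2*6))*z = (z*12)*z = (12*z)*z = 12*z²)
v(S) = -1945/7 (v(S) = -274 - 27/7 = -1945/7)
√(D(1045, 2195) + v(-2183)) = √(12*1045² - 1945/7) = √(12*1092025 - 1945/7) = √(13104300 - 1945/7) = √(91728155/7) = √642097085/7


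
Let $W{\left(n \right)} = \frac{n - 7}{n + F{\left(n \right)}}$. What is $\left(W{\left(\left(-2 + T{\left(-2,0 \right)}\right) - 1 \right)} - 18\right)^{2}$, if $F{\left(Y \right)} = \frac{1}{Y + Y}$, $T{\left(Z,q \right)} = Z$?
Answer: $\frac{70756}{289} \approx 244.83$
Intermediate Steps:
$F{\left(Y \right)} = \frac{1}{2 Y}$
$W{\left(n \right)} = \frac{-7 + n}{n + \frac{1}{2 n}}$ ($W{\left(n \right)} = \frac{n - 7}{n + \frac{1}{2 n}} = \frac{-7 + n}{n + \frac{1}{2 n}}$)
$\left(W{\left(\left(-2 + T{\left(-2,0 \right)}\right) - 1 \right)} - 18\right)^{2} = \left(\frac{2 \left(\left(-2 - 2\right) - 1\right) \left(-7 - 5\right)}{1 + 2 \left(\left(-2 - 2\right) - 1\right)^{2}} - 18\right)^{2} = \left(\frac{2 \left(-4 - 1\right) \left(-7 - 5\right)}{1 + 2 \left(-4 - 1\right)^{2}} - 18\right)^{2} = \left(2 \left(-5\right) \frac{1}{1 + 2 \left(-5\right)^{2}} \left(-7 - 5\right) - 18\right)^{2} = \left(2 \left(-5\right) \frac{1}{1 + 2 \cdot 25} \left(-12\right) - 18\right)^{2} = \left(2 \left(-5\right) \frac{1}{1 + 50} \left(-12\right) - 18\right)^{2} = \left(2 \left(-5\right) \frac{1}{51} \left(-12\right) - 18\right)^{2} = \left(\frac{40}{17} - 18\right)^{2} = \left(- \frac{266}{17}\right)^{2} = \frac{70756}{289}$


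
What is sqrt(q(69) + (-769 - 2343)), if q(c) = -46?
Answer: I*sqrt(3158) ≈ 56.196*I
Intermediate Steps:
sqrt(q(69) + (-769 - 2343)) = sqrt(-46 + (-769 - 2343)) = sqrt(-46 - 3112) = sqrt(-3158) = I*sqrt(3158)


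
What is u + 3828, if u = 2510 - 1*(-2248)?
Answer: 8586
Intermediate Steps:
u = 4758 (u = 2510 + 2248 = 4758)
u + 3828 = 4758 + 3828 = 8586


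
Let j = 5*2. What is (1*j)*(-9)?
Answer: -90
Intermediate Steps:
j = 10
(1*j)*(-9) = (1*10)*(-9) = 10*(-9) = -90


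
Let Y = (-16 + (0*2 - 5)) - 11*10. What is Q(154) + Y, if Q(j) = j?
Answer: 23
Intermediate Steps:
Y = -131 (Y = (-16 + (0 - 5)) - 110 = (-16 - 5) - 110 = -21 - 110 = -131)
Q(154) + Y = 154 - 131 = 23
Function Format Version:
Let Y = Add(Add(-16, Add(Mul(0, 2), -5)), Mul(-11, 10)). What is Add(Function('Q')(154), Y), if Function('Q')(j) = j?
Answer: 23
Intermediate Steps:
Y = -131 (Y = Add(Add(-16, Add(0, -5)), -110) = Add(Add(-16, -5), -110) = Add(-21, -110) = -131)
Add(Function('Q')(154), Y) = Add(154, -131) = 23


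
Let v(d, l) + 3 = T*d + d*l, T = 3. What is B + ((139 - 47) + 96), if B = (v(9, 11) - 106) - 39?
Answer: 166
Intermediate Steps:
v(d, l) = -3 + 3*d + d*l (v(d, l) = -3 + (3*d + d*l) = -3 + 3*d + d*l)
B = -22 (B = ((-3 + 3*9 + 9*11) - 106) - 39 = ((-3 + 27 + 99) - 106) - 39 = (123 - 106) - 39 = 17 - 39 = -22)
B + ((139 - 47) + 96) = -22 + ((139 - 47) + 96) = -22 + (92 + 96) = -22 + 188 = 166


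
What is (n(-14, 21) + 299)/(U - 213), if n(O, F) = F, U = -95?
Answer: -80/77 ≈ -1.0390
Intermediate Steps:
(n(-14, 21) + 299)/(U - 213) = (21 + 299)/(-95 - 213) = 320/(-308) = 320*(-1/308) = -80/77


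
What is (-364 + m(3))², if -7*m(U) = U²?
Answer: 6538249/49 ≈ 1.3343e+5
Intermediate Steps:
m(U) = -U²/7
(-364 + m(3))² = (-364 - ⅐*3²)² = (-364 - ⅐*9)² = (-364 - 9/7)² = (-2557/7)² = 6538249/49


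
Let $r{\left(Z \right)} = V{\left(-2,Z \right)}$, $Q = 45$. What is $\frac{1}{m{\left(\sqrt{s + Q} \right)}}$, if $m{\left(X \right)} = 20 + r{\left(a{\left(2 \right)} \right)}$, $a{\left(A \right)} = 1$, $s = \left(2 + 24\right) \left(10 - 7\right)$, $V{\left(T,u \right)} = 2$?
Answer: $\frac{1}{22} \approx 0.045455$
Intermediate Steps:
$s = 78$ ($s = 26 \cdot 3 = 78$)
$r{\left(Z \right)} = 2$
$m{\left(X \right)} = 22$ ($m{\left(X \right)} = 20 + 2 = 22$)
$\frac{1}{m{\left(\sqrt{s + Q} \right)}} = \frac{1}{22}$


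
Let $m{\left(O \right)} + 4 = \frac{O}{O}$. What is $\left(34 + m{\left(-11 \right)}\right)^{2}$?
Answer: $961$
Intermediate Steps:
$m{\left(O \right)} = -3$ ($m{\left(O \right)} = -4 + \frac{O}{O} = -4 + 1 = -3$)
$\left(34 + m{\left(-11 \right)}\right)^{2} = \left(34 - 3\right)^{2} = 31^{2} = 961$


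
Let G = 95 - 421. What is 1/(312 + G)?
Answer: -1/14 ≈ -0.071429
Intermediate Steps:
G = -326
1/(312 + G) = 1/(312 - 326) = 1/(-14) = -1/14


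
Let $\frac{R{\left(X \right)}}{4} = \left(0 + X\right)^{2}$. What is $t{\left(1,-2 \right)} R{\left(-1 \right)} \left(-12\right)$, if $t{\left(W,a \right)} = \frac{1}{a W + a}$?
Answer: $12$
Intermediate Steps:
$t{\left(W,a \right)} = \frac{1}{a + W a}$ ($t{\left(W,a \right)} = \frac{1}{W a + a} = \frac{1}{a + W a}$)
$R{\left(X \right)} = 4 X^{2}$ ($R{\left(X \right)} = 4 \left(0 + X\right)^{2} = 4 X^{2}$)
$t{\left(1,-2 \right)} R{\left(-1 \right)} \left(-12\right) = \frac{1}{\left(-2\right) \left(1 + 1\right)} 4 \left(-1\right)^{2} \left(-12\right) = - \frac{1}{2 \cdot 2} \cdot 4 \cdot 1 \left(-12\right) = \left(- \frac{1}{2}\right) \frac{1}{2} \cdot 4 \left(-12\right) = \left(- \frac{1}{4}\right) 4 \left(-12\right) = \left(-1\right) \left(-12\right) = 12$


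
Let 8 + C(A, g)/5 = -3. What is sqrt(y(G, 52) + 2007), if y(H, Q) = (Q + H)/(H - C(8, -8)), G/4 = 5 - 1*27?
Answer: sqrt(242979)/11 ≈ 44.812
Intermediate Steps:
G = -88 (G = 4*(5 - 1*27) = 4*(5 - 27) = 4*(-22) = -88)
C(A, g) = -55 (C(A, g) = -40 + 5*(-3) = -40 - 15 = -55)
y(H, Q) = (H + Q)/(55 + H) (y(H, Q) = (Q + H)/(H - 1*(-55)) = (H + Q)/(H + 55) = (H + Q)/(55 + H))
sqrt(y(G, 52) + 2007) = sqrt((-88 + 52)/(55 - 88) + 2007) = sqrt(-36/(-33) + 2007) = sqrt(-1/33*(-36) + 2007) = sqrt(12/11 + 2007) = sqrt(22089/11) = sqrt(242979)/11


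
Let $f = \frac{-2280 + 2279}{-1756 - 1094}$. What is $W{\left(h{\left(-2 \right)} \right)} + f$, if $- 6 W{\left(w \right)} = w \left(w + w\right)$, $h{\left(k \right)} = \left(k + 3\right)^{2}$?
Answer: $- \frac{949}{2850} \approx -0.33298$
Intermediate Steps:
$h{\left(k \right)} = \left(3 + k\right)^{2}$
$W{\left(w \right)} = - \frac{w^{2}}{3}$ ($W{\left(w \right)} = - \frac{w \left(w + w\right)}{6} = - \frac{w 2 w}{6} = - \frac{2 w^{2}}{6} = - \frac{w^{2}}{3}$)
$f = \frac{1}{2850}$ ($f = - \frac{1}{-2850} = \left(-1\right) \left(- \frac{1}{2850}\right) = \frac{1}{2850} \approx 0.00035088$)
$W{\left(h{\left(-2 \right)} \right)} + f = - \frac{\left(\left(3 - 2\right)^{2}\right)^{2}}{3} + \frac{1}{2850} = - \frac{\left(1^{2}\right)^{2}}{3} + \frac{1}{2850} = - \frac{1^{2}}{3} + \frac{1}{2850} = \left(- \frac{1}{3}\right) 1 + \frac{1}{2850} = - \frac{1}{3} + \frac{1}{2850} = - \frac{949}{2850}$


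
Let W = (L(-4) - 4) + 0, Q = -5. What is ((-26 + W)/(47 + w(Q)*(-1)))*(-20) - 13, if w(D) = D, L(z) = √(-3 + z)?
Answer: -19/13 - 5*I*√7/13 ≈ -1.4615 - 1.0176*I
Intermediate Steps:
W = -4 + I*√7 (W = (√(-3 - 4) - 4) + 0 = (√(-7) - 4) + 0 = (I*√7 - 4) + 0 = (-4 + I*√7) + 0 = -4 + I*√7 ≈ -4.0 + 2.6458*I)
((-26 + W)/(47 + w(Q)*(-1)))*(-20) - 13 = ((-26 + (-4 + I*√7))/(47 - 5*(-1)))*(-20) - 13 = ((-30 + I*√7)/(47 + 5))*(-20) - 13 = ((-30 + I*√7)/52)*(-20) - 13 = ((-30 + I*√7)*(1/52))*(-20) - 13 = (-15/26 + I*√7/52)*(-20) - 13 = (150/13 - 5*I*√7/13) - 13 = -19/13 - 5*I*√7/13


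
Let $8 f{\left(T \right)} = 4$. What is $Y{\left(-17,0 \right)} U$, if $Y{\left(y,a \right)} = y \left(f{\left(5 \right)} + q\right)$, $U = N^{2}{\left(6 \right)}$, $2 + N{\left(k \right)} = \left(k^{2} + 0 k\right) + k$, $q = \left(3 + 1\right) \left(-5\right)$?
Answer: $530400$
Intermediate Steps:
$q = -20$ ($q = 4 \left(-5\right) = -20$)
$N{\left(k \right)} = -2 + k + k^{2}$ ($N{\left(k \right)} = -2 + \left(\left(k^{2} + 0 k\right) + k\right) = -2 + \left(\left(k^{2} + 0\right) + k\right) = -2 + \left(k^{2} + k\right) = -2 + \left(k + k^{2}\right) = -2 + k + k^{2}$)
$U = 1600$ ($U = \left(-2 + 6 + 6^{2}\right)^{2} = \left(-2 + 6 + 36\right)^{2} = 40^{2} = 1600$)
$f{\left(T \right)} = \frac{1}{2}$ ($f{\left(T \right)} = \frac{1}{8} \cdot 4 = \frac{1}{2}$)
$Y{\left(y,a \right)} = - \frac{39 y}{2}$ ($Y{\left(y,a \right)} = y \left(\frac{1}{2} - 20\right) = y \left(- \frac{39}{2}\right) = - \frac{39 y}{2}$)
$Y{\left(-17,0 \right)} U = \left(- \frac{39}{2}\right) \left(-17\right) 1600 = \frac{663}{2} \cdot 1600 = 530400$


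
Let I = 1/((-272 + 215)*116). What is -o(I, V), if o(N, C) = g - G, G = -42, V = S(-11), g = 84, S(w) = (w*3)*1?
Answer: -126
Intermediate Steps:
S(w) = 3*w (S(w) = (3*w)*1 = 3*w)
V = -33 (V = 3*(-11) = -33)
I = -1/6612 (I = (1/116)/(-57) = -1/57*1/116 = -1/6612 ≈ -0.00015124)
o(N, C) = 126 (o(N, C) = 84 - 1*(-42) = 84 + 42 = 126)
-o(I, V) = -1*126 = -126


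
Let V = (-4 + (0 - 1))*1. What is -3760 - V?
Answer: -3755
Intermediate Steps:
V = -5 (V = (-4 - 1)*1 = -5*1 = -5)
-3760 - V = -3760 - 1*(-5) = -3760 + 5 = -3755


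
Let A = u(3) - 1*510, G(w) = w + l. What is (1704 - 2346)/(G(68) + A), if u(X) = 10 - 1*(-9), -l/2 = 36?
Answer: 214/165 ≈ 1.2970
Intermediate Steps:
l = -72 (l = -2*36 = -72)
G(w) = -72 + w (G(w) = w - 72 = -72 + w)
u(X) = 19 (u(X) = 10 + 9 = 19)
A = -491 (A = 19 - 1*510 = 19 - 510 = -491)
(1704 - 2346)/(G(68) + A) = (1704 - 2346)/((-72 + 68) - 491) = -642/(-4 - 491) = -642/(-495) = -642*(-1/495) = 214/165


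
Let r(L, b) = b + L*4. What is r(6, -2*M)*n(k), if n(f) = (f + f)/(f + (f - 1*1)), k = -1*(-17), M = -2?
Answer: 952/33 ≈ 28.848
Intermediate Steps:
k = 17
n(f) = 2*f/(-1 + 2*f) (n(f) = (2*f)/(f + (f - 1)) = (2*f)/(f + (-1 + f)) = (2*f)/(-1 + 2*f) = 2*f/(-1 + 2*f))
r(L, b) = b + 4*L
r(6, -2*M)*n(k) = (-2*(-2) + 4*6)*(2*17/(-1 + 2*17)) = (4 + 24)*(2*17/(-1 + 34)) = 28*(2*17/33) = 28*(2*17*(1/33)) = 28*(34/33) = 952/33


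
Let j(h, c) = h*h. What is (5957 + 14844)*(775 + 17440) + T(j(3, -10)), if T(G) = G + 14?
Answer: 378890238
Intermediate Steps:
j(h, c) = h²
T(G) = 14 + G
(5957 + 14844)*(775 + 17440) + T(j(3, -10)) = (5957 + 14844)*(775 + 17440) + (14 + 3²) = 20801*18215 + (14 + 9) = 378890215 + 23 = 378890238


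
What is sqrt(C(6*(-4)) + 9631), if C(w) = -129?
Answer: sqrt(9502) ≈ 97.478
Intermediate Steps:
sqrt(C(6*(-4)) + 9631) = sqrt(-129 + 9631) = sqrt(9502)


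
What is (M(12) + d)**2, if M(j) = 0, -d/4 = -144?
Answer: 331776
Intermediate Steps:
d = 576 (d = -4*(-144) = 576)
(M(12) + d)**2 = (0 + 576)**2 = 576**2 = 331776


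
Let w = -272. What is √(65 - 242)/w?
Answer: -I*√177/272 ≈ -0.048912*I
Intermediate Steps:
√(65 - 242)/w = √(65 - 242)/(-272) = √(-177)*(-1/272) = (I*√177)*(-1/272) = -I*√177/272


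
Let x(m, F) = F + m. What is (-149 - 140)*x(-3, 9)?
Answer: -1734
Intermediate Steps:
(-149 - 140)*x(-3, 9) = (-149 - 140)*(9 - 3) = -289*6 = -1734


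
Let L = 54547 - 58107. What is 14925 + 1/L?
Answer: 53132999/3560 ≈ 14925.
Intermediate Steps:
L = -3560
14925 + 1/L = 14925 + 1/(-3560) = 14925 - 1/3560 = 53132999/3560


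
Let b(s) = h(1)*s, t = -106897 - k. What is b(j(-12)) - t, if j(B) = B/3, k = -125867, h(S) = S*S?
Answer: -18974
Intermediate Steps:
h(S) = S²
j(B) = B/3 (j(B) = B*(⅓) = B/3)
t = 18970 (t = -106897 - 1*(-125867) = -106897 + 125867 = 18970)
b(s) = s (b(s) = 1²*s = 1*s = s)
b(j(-12)) - t = (⅓)*(-12) - 1*18970 = -4 - 18970 = -18974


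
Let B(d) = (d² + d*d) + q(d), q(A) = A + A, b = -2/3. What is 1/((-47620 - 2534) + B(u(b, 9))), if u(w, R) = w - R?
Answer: -9/449878 ≈ -2.0005e-5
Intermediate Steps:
b = -⅔ (b = -2*⅓ = -⅔ ≈ -0.66667)
q(A) = 2*A
B(d) = 2*d + 2*d² (B(d) = (d² + d*d) + 2*d = (d² + d²) + 2*d = 2*d² + 2*d = 2*d + 2*d²)
1/((-47620 - 2534) + B(u(b, 9))) = 1/((-47620 - 2534) + 2*(-⅔ - 1*9)*(1 + (-⅔ - 1*9))) = 1/(-50154 + 2*(-⅔ - 9)*(1 + (-⅔ - 9))) = 1/(-50154 + 2*(-29/3)*(1 - 29/3)) = 1/(-50154 + 2*(-29/3)*(-26/3)) = 1/(-50154 + 1508/9) = 1/(-449878/9) = -9/449878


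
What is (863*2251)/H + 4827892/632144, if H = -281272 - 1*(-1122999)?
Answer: 1322944550439/133023168172 ≈ 9.9452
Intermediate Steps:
H = 841727 (H = -281272 + 1122999 = 841727)
(863*2251)/H + 4827892/632144 = (863*2251)/841727 + 4827892/632144 = 1942613*(1/841727) + 4827892*(1/632144) = 1942613/841727 + 1206973/158036 = 1322944550439/133023168172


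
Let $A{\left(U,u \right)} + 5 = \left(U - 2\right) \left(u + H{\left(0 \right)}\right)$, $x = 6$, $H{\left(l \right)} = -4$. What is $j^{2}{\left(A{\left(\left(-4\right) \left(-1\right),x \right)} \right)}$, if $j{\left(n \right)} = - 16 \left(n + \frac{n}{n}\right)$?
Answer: $0$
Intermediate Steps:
$A{\left(U,u \right)} = -5 + \left(-4 + u\right) \left(-2 + U\right)$ ($A{\left(U,u \right)} = -5 + \left(U - 2\right) \left(u - 4\right) = -5 + \left(-2 + U\right) \left(-4 + u\right) = -5 + \left(-4 + u\right) \left(-2 + U\right)$)
$j{\left(n \right)} = -16 - 16 n$ ($j{\left(n \right)} = - 16 \left(n + 1\right) = - 16 \left(1 + n\right) = -16 - 16 n$)
$j^{2}{\left(A{\left(\left(-4\right) \left(-1\right),x \right)} \right)} = \left(-16 - 16 \left(3 - 4 \left(\left(-4\right) \left(-1\right)\right) - 12 + \left(-4\right) \left(-1\right) 6\right)\right)^{2} = \left(-16 - 16 \left(3 - 16 - 12 + 4 \cdot 6\right)\right)^{2} = \left(-16 - 16 \left(3 - 16 - 12 + 24\right)\right)^{2} = \left(-16 - -16\right)^{2} = \left(-16 + 16\right)^{2} = 0^{2} = 0$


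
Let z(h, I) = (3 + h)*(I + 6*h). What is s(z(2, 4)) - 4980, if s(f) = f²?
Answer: 1420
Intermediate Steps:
s(z(2, 4)) - 4980 = (3*4 + 6*2² + 18*2 + 4*2)² - 4980 = (12 + 6*4 + 36 + 8)² - 4980 = (12 + 24 + 36 + 8)² - 4980 = 80² - 4980 = 6400 - 4980 = 1420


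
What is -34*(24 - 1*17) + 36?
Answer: -202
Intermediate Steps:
-34*(24 - 1*17) + 36 = -34*(24 - 17) + 36 = -34*7 + 36 = -238 + 36 = -202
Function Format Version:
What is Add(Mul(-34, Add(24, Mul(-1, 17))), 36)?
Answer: -202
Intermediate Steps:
Add(Mul(-34, Add(24, Mul(-1, 17))), 36) = Add(Mul(-34, Add(24, -17)), 36) = Add(Mul(-34, 7), 36) = Add(-238, 36) = -202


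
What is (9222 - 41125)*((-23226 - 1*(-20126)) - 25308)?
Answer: 906300424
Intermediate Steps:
(9222 - 41125)*((-23226 - 1*(-20126)) - 25308) = -31903*((-23226 + 20126) - 25308) = -31903*(-3100 - 25308) = -31903*(-28408) = 906300424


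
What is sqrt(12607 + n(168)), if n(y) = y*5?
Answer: sqrt(13447) ≈ 115.96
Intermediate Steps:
n(y) = 5*y
sqrt(12607 + n(168)) = sqrt(12607 + 5*168) = sqrt(12607 + 840) = sqrt(13447)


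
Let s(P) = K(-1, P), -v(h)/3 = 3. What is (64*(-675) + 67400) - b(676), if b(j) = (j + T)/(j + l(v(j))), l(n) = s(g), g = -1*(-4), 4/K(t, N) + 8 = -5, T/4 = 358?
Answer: 53136349/2196 ≈ 24197.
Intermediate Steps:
T = 1432 (T = 4*358 = 1432)
K(t, N) = -4/13 (K(t, N) = 4/(-8 - 5) = 4/(-13) = 4*(-1/13) = -4/13)
v(h) = -9 (v(h) = -3*3 = -9)
g = 4
s(P) = -4/13
l(n) = -4/13
b(j) = (1432 + j)/(-4/13 + j) (b(j) = (j + 1432)/(j - 4/13) = (1432 + j)/(-4/13 + j))
(64*(-675) + 67400) - b(676) = (64*(-675) + 67400) - 13*(1432 + 676)/(-4 + 13*676) = (-43200 + 67400) - 13*2108/(-4 + 8788) = 24200 - 13*2108/8784 = 24200 - 1*6851/2196 = 24200 - 6851/2196 = 53136349/2196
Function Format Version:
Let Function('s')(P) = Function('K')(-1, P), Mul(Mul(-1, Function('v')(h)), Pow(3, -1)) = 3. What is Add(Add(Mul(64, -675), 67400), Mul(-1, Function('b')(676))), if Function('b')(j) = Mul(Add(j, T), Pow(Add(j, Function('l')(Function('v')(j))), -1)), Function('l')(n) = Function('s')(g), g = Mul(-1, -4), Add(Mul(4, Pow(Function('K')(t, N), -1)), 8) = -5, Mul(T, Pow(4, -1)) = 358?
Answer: Rational(53136349, 2196) ≈ 24197.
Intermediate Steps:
T = 1432 (T = Mul(4, 358) = 1432)
Function('K')(t, N) = Rational(-4, 13) (Function('K')(t, N) = Mul(4, Pow(Add(-8, -5), -1)) = Mul(4, Pow(-13, -1)) = Mul(4, Rational(-1, 13)) = Rational(-4, 13))
Function('v')(h) = -9 (Function('v')(h) = Mul(-3, 3) = -9)
g = 4
Function('s')(P) = Rational(-4, 13)
Function('l')(n) = Rational(-4, 13)
Function('b')(j) = Mul(Pow(Add(Rational(-4, 13), j), -1), Add(1432, j)) (Function('b')(j) = Mul(Add(j, 1432), Pow(Add(j, Rational(-4, 13)), -1)) = Mul(Add(1432, j), Pow(Add(Rational(-4, 13), j), -1)) = Mul(Pow(Add(Rational(-4, 13), j), -1), Add(1432, j)))
Add(Add(Mul(64, -675), 67400), Mul(-1, Function('b')(676))) = Add(Add(Mul(64, -675), 67400), Mul(-1, Mul(13, Pow(Add(-4, Mul(13, 676)), -1), Add(1432, 676)))) = Add(Add(-43200, 67400), Mul(-1, Mul(13, Pow(Add(-4, 8788), -1), 2108))) = Add(24200, Mul(-1, Mul(13, Pow(8784, -1), 2108))) = Add(24200, Mul(-1, Mul(13, Rational(1, 8784), 2108))) = Add(24200, Mul(-1, Rational(6851, 2196))) = Add(24200, Rational(-6851, 2196)) = Rational(53136349, 2196)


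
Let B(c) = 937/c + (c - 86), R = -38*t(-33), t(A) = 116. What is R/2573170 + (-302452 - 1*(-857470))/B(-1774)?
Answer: -2299058713528/7706847295 ≈ -298.31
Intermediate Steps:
R = -4408 (R = -38*116 = -4408)
B(c) = -86 + c + 937/c (B(c) = 937/c + (-86 + c) = -86 + c + 937/c)
R/2573170 + (-302452 - 1*(-857470))/B(-1774) = -4408/2573170 + (-302452 - 1*(-857470))/(-86 - 1774 + 937/(-1774)) = -4408*1/2573170 + (-302452 + 857470)/(-86 - 1774 + 937*(-1/1774)) = -4/2335 + 555018/(-86 - 1774 - 937/1774) = -4/2335 + 555018/(-3300577/1774) = -4/2335 + 555018*(-1774/3300577) = -4/2335 - 984601932/3300577 = -2299058713528/7706847295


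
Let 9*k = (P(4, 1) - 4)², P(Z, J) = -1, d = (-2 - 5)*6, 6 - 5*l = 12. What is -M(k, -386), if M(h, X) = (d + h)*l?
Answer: -706/15 ≈ -47.067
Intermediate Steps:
l = -6/5 (l = 6/5 - ⅕*12 = 6/5 - 12/5 = -6/5 ≈ -1.2000)
d = -42 (d = -7*6 = -42)
k = 25/9 (k = (-1 - 4)²/9 = (⅑)*(-5)² = (⅑)*25 = 25/9 ≈ 2.7778)
M(h, X) = 252/5 - 6*h/5 (M(h, X) = (-42 + h)*(-6/5) = 252/5 - 6*h/5)
-M(k, -386) = -(252/5 - 6/5*25/9) = -(252/5 - 10/3) = -1*706/15 = -706/15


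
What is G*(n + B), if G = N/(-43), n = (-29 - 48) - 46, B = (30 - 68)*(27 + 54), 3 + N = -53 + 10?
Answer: -147246/43 ≈ -3424.3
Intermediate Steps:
N = -46 (N = -3 + (-53 + 10) = -3 - 43 = -46)
B = -3078 (B = -38*81 = -3078)
n = -123 (n = -77 - 46 = -123)
G = 46/43 (G = -46/(-43) = -46*(-1/43) = 46/43 ≈ 1.0698)
G*(n + B) = 46*(-123 - 3078)/43 = (46/43)*(-3201) = -147246/43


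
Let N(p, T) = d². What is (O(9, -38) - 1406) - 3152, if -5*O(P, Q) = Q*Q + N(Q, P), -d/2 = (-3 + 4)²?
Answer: -24238/5 ≈ -4847.6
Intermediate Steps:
d = -2 (d = -2*(-3 + 4)² = -2*1² = -2*1 = -2)
N(p, T) = 4 (N(p, T) = (-2)² = 4)
O(P, Q) = -⅘ - Q²/5 (O(P, Q) = -(Q*Q + 4)/5 = -(Q² + 4)/5 = -(4 + Q²)/5 = -⅘ - Q²/5)
(O(9, -38) - 1406) - 3152 = ((-⅘ - ⅕*(-38)²) - 1406) - 3152 = ((-⅘ - ⅕*1444) - 1406) - 3152 = ((-⅘ - 1444/5) - 1406) - 3152 = (-1448/5 - 1406) - 3152 = -8478/5 - 3152 = -24238/5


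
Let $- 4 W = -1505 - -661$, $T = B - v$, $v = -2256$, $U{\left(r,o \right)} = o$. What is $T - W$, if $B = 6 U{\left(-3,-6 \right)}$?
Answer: $2009$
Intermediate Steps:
$B = -36$ ($B = 6 \left(-6\right) = -36$)
$T = 2220$ ($T = -36 - -2256 = -36 + 2256 = 2220$)
$W = 211$ ($W = - \frac{-1505 - -661}{4} = - \frac{-1505 + 661}{4} = \left(- \frac{1}{4}\right) \left(-844\right) = 211$)
$T - W = 2220 - 211 = 2009$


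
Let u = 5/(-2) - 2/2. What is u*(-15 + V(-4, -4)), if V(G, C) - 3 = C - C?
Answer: 42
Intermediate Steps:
V(G, C) = 3 (V(G, C) = 3 + (C - C) = 3 + 0 = 3)
u = -7/2 (u = 5*(-1/2) - 2*1/2 = -5/2 - 1 = -7/2 ≈ -3.5000)
u*(-15 + V(-4, -4)) = -7*(-15 + 3)/2 = -7/2*(-12) = 42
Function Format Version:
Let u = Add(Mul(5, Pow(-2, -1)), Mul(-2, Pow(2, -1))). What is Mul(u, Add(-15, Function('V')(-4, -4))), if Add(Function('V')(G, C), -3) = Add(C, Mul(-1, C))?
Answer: 42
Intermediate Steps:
Function('V')(G, C) = 3 (Function('V')(G, C) = Add(3, Add(C, Mul(-1, C))) = Add(3, 0) = 3)
u = Rational(-7, 2) (u = Add(Mul(5, Rational(-1, 2)), Mul(-2, Rational(1, 2))) = Add(Rational(-5, 2), -1) = Rational(-7, 2) ≈ -3.5000)
Mul(u, Add(-15, Function('V')(-4, -4))) = Mul(Rational(-7, 2), Add(-15, 3)) = Mul(Rational(-7, 2), -12) = 42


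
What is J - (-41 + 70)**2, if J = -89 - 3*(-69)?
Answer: -723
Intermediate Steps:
J = 118 (J = -89 + 207 = 118)
J - (-41 + 70)**2 = 118 - (-41 + 70)**2 = 118 - 1*29**2 = 118 - 1*841 = 118 - 841 = -723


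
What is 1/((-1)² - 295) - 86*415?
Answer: -10492861/294 ≈ -35690.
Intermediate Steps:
1/((-1)² - 295) - 86*415 = 1/(1 - 295) - 35690 = 1/(-294) - 35690 = -1/294 - 35690 = -10492861/294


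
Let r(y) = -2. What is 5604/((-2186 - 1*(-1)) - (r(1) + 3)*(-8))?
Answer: -5604/2177 ≈ -2.5742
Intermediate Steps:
5604/((-2186 - 1*(-1)) - (r(1) + 3)*(-8)) = 5604/((-2186 - 1*(-1)) - (-2 + 3)*(-8)) = 5604/((-2186 + 1) - (-8)) = 5604/(-2185 - 1*(-8)) = 5604/(-2185 + 8) = 5604/(-2177) = 5604*(-1/2177) = -5604/2177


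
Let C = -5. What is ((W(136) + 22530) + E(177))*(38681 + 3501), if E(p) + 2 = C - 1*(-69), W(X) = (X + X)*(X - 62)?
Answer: 1802015040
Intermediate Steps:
W(X) = 2*X*(-62 + X) (W(X) = (2*X)*(-62 + X) = 2*X*(-62 + X))
E(p) = 62 (E(p) = -2 + (-5 - 1*(-69)) = -2 + (-5 + 69) = -2 + 64 = 62)
((W(136) + 22530) + E(177))*(38681 + 3501) = ((2*136*(-62 + 136) + 22530) + 62)*(38681 + 3501) = ((2*136*74 + 22530) + 62)*42182 = ((20128 + 22530) + 62)*42182 = (42658 + 62)*42182 = 42720*42182 = 1802015040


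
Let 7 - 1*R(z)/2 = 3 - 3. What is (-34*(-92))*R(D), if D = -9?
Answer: 43792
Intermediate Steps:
R(z) = 14 (R(z) = 14 - 2*(3 - 3) = 14 - 2*0 = 14 + 0 = 14)
(-34*(-92))*R(D) = -34*(-92)*14 = 3128*14 = 43792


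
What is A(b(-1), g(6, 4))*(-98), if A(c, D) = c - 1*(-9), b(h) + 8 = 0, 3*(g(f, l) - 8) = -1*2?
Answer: -98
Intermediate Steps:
g(f, l) = 22/3 (g(f, l) = 8 + (-1*2)/3 = 8 + (1/3)*(-2) = 8 - 2/3 = 22/3)
b(h) = -8 (b(h) = -8 + 0 = -8)
A(c, D) = 9 + c (A(c, D) = c + 9 = 9 + c)
A(b(-1), g(6, 4))*(-98) = (9 - 8)*(-98) = 1*(-98) = -98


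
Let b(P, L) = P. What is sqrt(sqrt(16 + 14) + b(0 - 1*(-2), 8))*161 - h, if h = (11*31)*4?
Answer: -1364 + 161*sqrt(2 + sqrt(30)) ≈ -923.75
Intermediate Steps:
h = 1364 (h = 341*4 = 1364)
sqrt(sqrt(16 + 14) + b(0 - 1*(-2), 8))*161 - h = sqrt(sqrt(16 + 14) + (0 - 1*(-2)))*161 - 1*1364 = sqrt(sqrt(30) + (0 + 2))*161 - 1364 = sqrt(sqrt(30) + 2)*161 - 1364 = sqrt(2 + sqrt(30))*161 - 1364 = 161*sqrt(2 + sqrt(30)) - 1364 = -1364 + 161*sqrt(2 + sqrt(30))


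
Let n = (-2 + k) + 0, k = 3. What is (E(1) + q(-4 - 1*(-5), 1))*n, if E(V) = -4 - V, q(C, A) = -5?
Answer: -10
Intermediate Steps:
n = 1 (n = (-2 + 3) + 0 = 1 + 0 = 1)
(E(1) + q(-4 - 1*(-5), 1))*n = ((-4 - 1*1) - 5)*1 = ((-4 - 1) - 5)*1 = (-5 - 5)*1 = -10*1 = -10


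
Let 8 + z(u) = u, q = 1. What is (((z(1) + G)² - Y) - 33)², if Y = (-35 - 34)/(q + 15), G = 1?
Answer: 13689/256 ≈ 53.473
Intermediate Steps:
z(u) = -8 + u
Y = -69/16 (Y = (-35 - 34)/(1 + 15) = -69/16 ≈ -4.3125)
(((z(1) + G)² - Y) - 33)² = ((((-8 + 1) + 1)² - 1*(-69/16)) - 33)² = (((-7 + 1)² + 69/16) - 33)² = (((-6)² + 69/16) - 33)² = ((36 + 69/16) - 33)² = (645/16 - 33)² = (117/16)² = 13689/256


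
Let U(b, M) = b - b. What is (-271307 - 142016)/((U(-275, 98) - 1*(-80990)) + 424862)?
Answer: -413323/505852 ≈ -0.81708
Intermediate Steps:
U(b, M) = 0
(-271307 - 142016)/((U(-275, 98) - 1*(-80990)) + 424862) = (-271307 - 142016)/((0 - 1*(-80990)) + 424862) = -413323/((0 + 80990) + 424862) = -413323/(80990 + 424862) = -413323/505852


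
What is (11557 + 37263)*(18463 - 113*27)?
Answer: 752413840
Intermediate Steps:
(11557 + 37263)*(18463 - 113*27) = 48820*(18463 - 3051) = 48820*15412 = 752413840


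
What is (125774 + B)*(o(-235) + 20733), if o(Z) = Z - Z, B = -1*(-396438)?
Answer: 10827021396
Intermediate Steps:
B = 396438
o(Z) = 0
(125774 + B)*(o(-235) + 20733) = (125774 + 396438)*(0 + 20733) = 522212*20733 = 10827021396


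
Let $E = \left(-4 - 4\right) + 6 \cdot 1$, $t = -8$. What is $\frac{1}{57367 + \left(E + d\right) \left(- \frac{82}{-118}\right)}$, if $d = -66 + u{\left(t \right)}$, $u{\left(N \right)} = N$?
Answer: $\frac{59}{3381537} \approx 1.7448 \cdot 10^{-5}$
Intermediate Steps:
$E = -2$ ($E = \left(-4 - 4\right) + 6 = -8 + 6 = -2$)
$d = -74$ ($d = -66 - 8 = -74$)
$\frac{1}{57367 + \left(E + d\right) \left(- \frac{82}{-118}\right)} = \frac{1}{57367 + \left(-2 - 74\right) \left(- \frac{82}{-118}\right)} = \frac{1}{57367 - 76 \left(\left(-82\right) \left(- \frac{1}{118}\right)\right)} = \frac{1}{57367 - \frac{3116}{59}} = \frac{1}{\frac{3381537}{59}} = \frac{59}{3381537}$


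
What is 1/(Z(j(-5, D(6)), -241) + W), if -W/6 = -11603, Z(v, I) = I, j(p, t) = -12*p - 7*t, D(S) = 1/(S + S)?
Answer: 1/69377 ≈ 1.4414e-5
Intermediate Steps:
D(S) = 1/(2*S)
W = 69618 (W = -6*(-11603) = 69618)
1/(Z(j(-5, D(6)), -241) + W) = 1/(-241 + 69618) = 1/69377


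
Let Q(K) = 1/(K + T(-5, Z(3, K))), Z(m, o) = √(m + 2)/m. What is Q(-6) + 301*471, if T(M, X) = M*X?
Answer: 28212375/199 + 15*√5/199 ≈ 1.4177e+5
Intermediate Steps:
Z(m, o) = √(2 + m)/m
Q(K) = 1/(K - 5*√5/3) (Q(K) = 1/(K - 5*√(2 + 3)/3) = 1/(K - 5*√5/3))
Q(-6) + 301*471 = 3/(-5*√5 + 3*(-6)) + 301*471 = 3/(-5*√5 - 18) + 141771 = 3/(-18 - 5*√5) + 141771 = 141771 + 3/(-18 - 5*√5)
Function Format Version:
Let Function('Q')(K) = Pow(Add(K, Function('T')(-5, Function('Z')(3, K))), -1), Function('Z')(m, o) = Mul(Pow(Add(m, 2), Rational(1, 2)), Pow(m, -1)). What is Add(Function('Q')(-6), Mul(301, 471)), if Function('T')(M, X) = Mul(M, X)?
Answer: Add(Rational(28212375, 199), Mul(Rational(15, 199), Pow(5, Rational(1, 2)))) ≈ 1.4177e+5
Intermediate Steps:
Function('Z')(m, o) = Mul(Pow(m, -1), Pow(Add(2, m), Rational(1, 2))) (Function('Z')(m, o) = Mul(Pow(Add(2, m), Rational(1, 2)), Pow(m, -1)) = Mul(Pow(m, -1), Pow(Add(2, m), Rational(1, 2))))
Function('Q')(K) = Pow(Add(K, Mul(Rational(-5, 3), Pow(5, Rational(1, 2)))), -1) (Function('Q')(K) = Pow(Add(K, Mul(-5, Mul(Pow(3, -1), Pow(Add(2, 3), Rational(1, 2))))), -1) = Pow(Add(K, Mul(-5, Mul(Rational(1, 3), Pow(5, Rational(1, 2))))), -1) = Pow(Add(K, Mul(Rational(-5, 3), Pow(5, Rational(1, 2)))), -1))
Add(Function('Q')(-6), Mul(301, 471)) = Add(Mul(3, Pow(Add(Mul(-5, Pow(5, Rational(1, 2))), Mul(3, -6)), -1)), Mul(301, 471)) = Add(Mul(3, Pow(Add(Mul(-5, Pow(5, Rational(1, 2))), -18), -1)), 141771) = Add(Mul(3, Pow(Add(-18, Mul(-5, Pow(5, Rational(1, 2)))), -1)), 141771) = Add(141771, Mul(3, Pow(Add(-18, Mul(-5, Pow(5, Rational(1, 2)))), -1)))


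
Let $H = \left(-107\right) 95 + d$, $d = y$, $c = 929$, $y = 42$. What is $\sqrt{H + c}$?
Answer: $i \sqrt{9194} \approx 95.885 i$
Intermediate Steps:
$d = 42$
$H = -10123$ ($H = \left(-107\right) 95 + 42 = -10165 + 42 = -10123$)
$\sqrt{H + c} = \sqrt{-10123 + 929} = \sqrt{-9194} = i \sqrt{9194}$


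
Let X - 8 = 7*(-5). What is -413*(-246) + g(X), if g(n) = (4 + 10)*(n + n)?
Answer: 100842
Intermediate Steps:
X = -27 (X = 8 + 7*(-5) = 8 - 35 = -27)
g(n) = 28*n (g(n) = 14*(2*n) = 28*n)
-413*(-246) + g(X) = -413*(-246) + 28*(-27) = 101598 - 756 = 100842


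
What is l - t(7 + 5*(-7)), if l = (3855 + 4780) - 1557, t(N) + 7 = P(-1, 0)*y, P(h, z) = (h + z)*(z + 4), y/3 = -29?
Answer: 6737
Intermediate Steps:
y = -87 (y = 3*(-29) = -87)
P(h, z) = (4 + z)*(h + z) (P(h, z) = (h + z)*(4 + z) = (4 + z)*(h + z))
t(N) = 341 (t(N) = -7 + (0**2 + 4*(-1) + 4*0 - 1*0)*(-87) = -7 + (0 - 4 + 0 + 0)*(-87) = -7 - 4*(-87) = -7 + 348 = 341)
l = 7078 (l = 8635 - 1557 = 7078)
l - t(7 + 5*(-7)) = 7078 - 1*341 = 7078 - 341 = 6737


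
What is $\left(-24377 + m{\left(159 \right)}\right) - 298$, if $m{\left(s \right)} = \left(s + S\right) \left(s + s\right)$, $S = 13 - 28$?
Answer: $21117$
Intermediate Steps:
$S = -15$ ($S = 13 - 28 = -15$)
$m{\left(s \right)} = 2 s \left(-15 + s\right)$ ($m{\left(s \right)} = \left(s - 15\right) \left(s + s\right) = \left(-15 + s\right) 2 s = 2 s \left(-15 + s\right)$)
$\left(-24377 + m{\left(159 \right)}\right) - 298 = \left(-24377 + 2 \cdot 159 \left(-15 + 159\right)\right) - 298 = \left(-24377 + 2 \cdot 159 \cdot 144\right) - 298 = \left(-24377 + 45792\right) - 298 = 21415 - 298 = 21117$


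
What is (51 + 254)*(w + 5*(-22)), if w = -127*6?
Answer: -265960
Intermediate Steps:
w = -762
(51 + 254)*(w + 5*(-22)) = (51 + 254)*(-762 + 5*(-22)) = 305*(-762 - 110) = 305*(-872) = -265960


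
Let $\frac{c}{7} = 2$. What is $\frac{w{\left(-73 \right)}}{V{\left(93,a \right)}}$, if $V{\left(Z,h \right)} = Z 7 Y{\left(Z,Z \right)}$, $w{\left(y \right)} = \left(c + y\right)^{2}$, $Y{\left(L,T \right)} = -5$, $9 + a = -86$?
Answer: $- \frac{3481}{3255} \approx -1.0694$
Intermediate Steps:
$c = 14$ ($c = 7 \cdot 2 = 14$)
$a = -95$ ($a = -9 - 86 = -95$)
$w{\left(y \right)} = \left(14 + y\right)^{2}$
$V{\left(Z,h \right)} = - 35 Z$ ($V{\left(Z,h \right)} = Z 7 \left(-5\right) = 7 Z \left(-5\right) = - 35 Z$)
$\frac{w{\left(-73 \right)}}{V{\left(93,a \right)}} = \frac{\left(14 - 73\right)^{2}}{\left(-35\right) 93} = \frac{\left(-59\right)^{2}}{-3255} = 3481 \left(- \frac{1}{3255}\right) = - \frac{3481}{3255}$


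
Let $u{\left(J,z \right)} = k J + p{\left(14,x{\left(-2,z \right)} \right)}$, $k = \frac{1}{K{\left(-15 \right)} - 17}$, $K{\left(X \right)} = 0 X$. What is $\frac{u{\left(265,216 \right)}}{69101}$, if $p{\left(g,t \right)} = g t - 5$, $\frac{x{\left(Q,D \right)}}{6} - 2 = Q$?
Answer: $- \frac{350}{1174717} \approx -0.00029794$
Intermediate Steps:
$x{\left(Q,D \right)} = 12 + 6 Q$
$K{\left(X \right)} = 0$
$p{\left(g,t \right)} = -5 + g t$
$k = - \frac{1}{17}$ ($k = \frac{1}{0 - 17} = \frac{1}{-17} = - \frac{1}{17} \approx -0.058824$)
$u{\left(J,z \right)} = -5 - \frac{J}{17}$ ($u{\left(J,z \right)} = - \frac{J}{17} - \left(5 - 14 \left(12 + 6 \left(-2\right)\right)\right) = - \frac{J}{17} - \left(5 - 14 \left(12 - 12\right)\right) = - \frac{J}{17} + \left(-5 + 14 \cdot 0\right) = - \frac{J}{17} + \left(-5 + 0\right) = - \frac{J}{17} - 5 = -5 - \frac{J}{17}$)
$\frac{u{\left(265,216 \right)}}{69101} = \frac{-5 - \frac{265}{17}}{69101} = \left(-5 - \frac{265}{17}\right) \frac{1}{69101} = \left(- \frac{350}{17}\right) \frac{1}{69101} = - \frac{350}{1174717}$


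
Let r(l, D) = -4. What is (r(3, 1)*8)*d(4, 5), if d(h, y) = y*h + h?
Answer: -768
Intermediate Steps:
d(h, y) = h + h*y (d(h, y) = h*y + h = h + h*y)
(r(3, 1)*8)*d(4, 5) = (-4*8)*(4*(1 + 5)) = -128*6 = -32*24 = -768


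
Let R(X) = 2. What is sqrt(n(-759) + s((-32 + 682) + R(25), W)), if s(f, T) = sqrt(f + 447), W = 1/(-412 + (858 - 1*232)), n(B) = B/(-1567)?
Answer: sqrt(1189353 + 2455489*sqrt(1099))/1567 ≈ 5.7996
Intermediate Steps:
n(B) = -B/1567 (n(B) = B*(-1/1567) = -B/1567)
W = 1/214 (W = 1/(-412 + (858 - 232)) = 1/(-412 + 626) = 1/214 ≈ 0.0046729)
s(f, T) = sqrt(447 + f)
sqrt(n(-759) + s((-32 + 682) + R(25), W)) = sqrt(-1/1567*(-759) + sqrt(447 + ((-32 + 682) + 2))) = sqrt(759/1567 + sqrt(447 + (650 + 2))) = sqrt(759/1567 + sqrt(447 + 652)) = sqrt(759/1567 + sqrt(1099))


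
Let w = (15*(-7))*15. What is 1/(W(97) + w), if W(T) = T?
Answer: -1/1478 ≈ -0.00067659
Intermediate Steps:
w = -1575 (w = -105*15 = -1575)
1/(W(97) + w) = 1/(97 - 1575) = 1/(-1478) = -1/1478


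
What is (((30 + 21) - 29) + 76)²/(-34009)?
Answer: -9604/34009 ≈ -0.28240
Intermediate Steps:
(((30 + 21) - 29) + 76)²/(-34009) = ((51 - 29) + 76)²*(-1/34009) = (22 + 76)²*(-1/34009) = 98²*(-1/34009) = 9604*(-1/34009) = -9604/34009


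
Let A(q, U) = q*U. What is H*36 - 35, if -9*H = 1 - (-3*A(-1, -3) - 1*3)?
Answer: -87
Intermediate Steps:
A(q, U) = U*q
H = -13/9 (H = -(1 - (-(-9)*(-1) - 1*3))/9 = -(1 - (-3*3 - 3))/9 = -(1 - (-9 - 3))/9 = -(1 - 1*(-12))/9 = -(1 + 12)/9 = -⅑*13 = -13/9 ≈ -1.4444)
H*36 - 35 = -13/9*36 - 35 = -52 - 35 = -87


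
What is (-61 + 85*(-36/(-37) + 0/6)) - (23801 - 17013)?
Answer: -250353/37 ≈ -6766.3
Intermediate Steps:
(-61 + 85*(-36/(-37) + 0/6)) - (23801 - 17013) = (-61 + 85*(-36*(-1/37) + 0*(⅙))) - 1*6788 = (-61 + 85*(36/37 + 0)) - 6788 = (-61 + 85*(36/37)) - 6788 = (-61 + 3060/37) - 6788 = 803/37 - 6788 = -250353/37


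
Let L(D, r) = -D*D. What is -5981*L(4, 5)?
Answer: 95696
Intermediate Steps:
L(D, r) = -D**2
-5981*L(4, 5) = -(-5981)*4**2 = -(-5981)*16 = -5981*(-16) = 95696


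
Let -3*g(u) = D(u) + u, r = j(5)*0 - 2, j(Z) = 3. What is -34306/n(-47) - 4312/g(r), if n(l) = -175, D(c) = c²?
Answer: 1166206/175 ≈ 6664.0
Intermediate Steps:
r = -2 (r = 3*0 - 2 = 0 - 2 = -2)
g(u) = -u/3 - u²/3 (g(u) = -(u² + u)/3 = -(u + u²)/3 = -u/3 - u²/3)
-34306/n(-47) - 4312/g(r) = -34306/(-175) - 4312*(-3/(2*(-1 - 1*(-2)))) = -34306*(-1/175) - 4312*(-3/(2*(-1 + 2))) = 34306/175 - 4312/((⅓)*(-2)*1) = 34306/175 - 4312/(-⅔) = 34306/175 - 4312*(-3/2) = 34306/175 + 6468 = 1166206/175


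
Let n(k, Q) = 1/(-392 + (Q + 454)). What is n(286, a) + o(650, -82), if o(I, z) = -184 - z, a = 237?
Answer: -30497/299 ≈ -102.00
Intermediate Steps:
n(k, Q) = 1/(62 + Q) (n(k, Q) = 1/(-392 + (454 + Q)) = 1/(62 + Q))
n(286, a) + o(650, -82) = 1/(62 + 237) + (-184 - 1*(-82)) = 1/299 + (-184 + 82) = 1/299 - 102 = -30497/299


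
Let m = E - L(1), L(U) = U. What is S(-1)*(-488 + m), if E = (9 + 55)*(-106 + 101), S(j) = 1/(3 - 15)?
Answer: 809/12 ≈ 67.417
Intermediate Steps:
S(j) = -1/12 (S(j) = 1/(-12) = -1/12)
E = -320 (E = 64*(-5) = -320)
m = -321 (m = -320 - 1*1 = -320 - 1 = -321)
S(-1)*(-488 + m) = -(-488 - 321)/12 = -1/12*(-809) = 809/12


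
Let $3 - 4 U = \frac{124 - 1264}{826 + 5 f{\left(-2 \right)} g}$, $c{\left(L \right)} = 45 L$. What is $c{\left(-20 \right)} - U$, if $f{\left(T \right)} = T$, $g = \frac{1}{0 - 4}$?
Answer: $- \frac{5972451}{6628} \approx -901.09$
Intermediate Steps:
$g = - \frac{1}{4}$ ($g = \frac{1}{-4} = - \frac{1}{4} \approx -0.25$)
$U = \frac{7251}{6628}$ ($U = \frac{3}{4} - \frac{\left(124 - 1264\right) \frac{1}{826 + 5 \left(-2\right) \left(- \frac{1}{4}\right)}}{4} = \frac{3}{4} - \frac{\left(-1140\right) \frac{1}{826 - - \frac{5}{2}}}{4} = \frac{3}{4} - \frac{\left(-1140\right) \frac{1}{826 + \frac{5}{2}}}{4} = \frac{3}{4} - \frac{\left(-1140\right) \frac{1}{\frac{1657}{2}}}{4} = \frac{3}{4} - \frac{\left(-1140\right) \frac{2}{1657}}{4} = \frac{3}{4} - - \frac{570}{1657} = \frac{3}{4} + \frac{570}{1657} = \frac{7251}{6628} \approx 1.094$)
$c{\left(-20 \right)} - U = 45 \left(-20\right) - \frac{7251}{6628} = -900 - \frac{7251}{6628} = - \frac{5972451}{6628}$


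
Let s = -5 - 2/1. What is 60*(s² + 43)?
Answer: 5520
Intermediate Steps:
s = -7 (s = -5 + 1*(-2) = -5 - 2 = -7)
60*(s² + 43) = 60*((-7)² + 43) = 60*(49 + 43) = 60*92 = 5520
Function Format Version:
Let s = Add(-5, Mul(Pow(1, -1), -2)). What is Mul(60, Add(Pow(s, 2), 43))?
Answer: 5520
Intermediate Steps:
s = -7 (s = Add(-5, Mul(1, -2)) = Add(-5, -2) = -7)
Mul(60, Add(Pow(s, 2), 43)) = Mul(60, Add(Pow(-7, 2), 43)) = Mul(60, Add(49, 43)) = Mul(60, 92) = 5520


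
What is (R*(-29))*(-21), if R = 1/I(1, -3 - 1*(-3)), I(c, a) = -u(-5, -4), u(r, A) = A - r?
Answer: -609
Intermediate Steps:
I(c, a) = -1 (I(c, a) = -(-4 - 1*(-5)) = -(-4 + 5) = -1*1 = -1)
R = -1 (R = 1/(-1) = -1)
(R*(-29))*(-21) = -1*(-29)*(-21) = 29*(-21) = -609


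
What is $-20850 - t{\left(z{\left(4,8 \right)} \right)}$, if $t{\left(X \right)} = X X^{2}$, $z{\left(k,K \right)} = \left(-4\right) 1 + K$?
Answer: $-20914$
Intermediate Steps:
$z{\left(k,K \right)} = -4 + K$
$t{\left(X \right)} = X^{3}$
$-20850 - t{\left(z{\left(4,8 \right)} \right)} = -20850 - \left(-4 + 8\right)^{3} = -20850 - 4^{3} = -20850 - 64 = -20914$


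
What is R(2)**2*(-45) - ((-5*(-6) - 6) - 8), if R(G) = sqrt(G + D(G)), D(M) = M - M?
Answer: -106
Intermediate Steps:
D(M) = 0
R(G) = sqrt(G) (R(G) = sqrt(G + 0) = sqrt(G))
R(2)**2*(-45) - ((-5*(-6) - 6) - 8) = (sqrt(2))**2*(-45) - ((-5*(-6) - 6) - 8) = 2*(-45) - ((30 - 6) - 8) = -90 - (24 - 8) = -90 - 1*16 = -90 - 16 = -106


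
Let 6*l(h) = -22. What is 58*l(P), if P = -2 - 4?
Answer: -638/3 ≈ -212.67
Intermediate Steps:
P = -6
l(h) = -11/3 (l(h) = (⅙)*(-22) = -11/3)
58*l(P) = 58*(-11/3) = -638/3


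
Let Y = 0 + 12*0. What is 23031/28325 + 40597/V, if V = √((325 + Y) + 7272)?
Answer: 23031/28325 + 40597*√7597/7597 ≈ 466.58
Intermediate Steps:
Y = 0 (Y = 0 + 0 = 0)
V = √7597 (V = √((325 + 0) + 7272) = √(325 + 7272) = √7597 ≈ 87.161)
23031/28325 + 40597/V = 23031/28325 + 40597/(√7597) = 23031*(1/28325) + 40597*(√7597/7597) = 23031/28325 + 40597*√7597/7597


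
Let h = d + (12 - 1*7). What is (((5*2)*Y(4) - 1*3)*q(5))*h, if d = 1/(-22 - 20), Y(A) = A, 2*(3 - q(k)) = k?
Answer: 7733/84 ≈ 92.060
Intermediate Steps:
q(k) = 3 - k/2
d = -1/42 (d = 1/(-42) = -1/42 ≈ -0.023810)
h = 209/42 (h = -1/42 + (12 - 1*7) = -1/42 + (12 - 7) = -1/42 + 5 = 209/42 ≈ 4.9762)
(((5*2)*Y(4) - 1*3)*q(5))*h = (((5*2)*4 - 1*3)*(3 - ½*5))*(209/42) = ((10*4 - 3)*(3 - 5/2))*(209/42) = ((40 - 3)*(½))*(209/42) = (37*(½))*(209/42) = (37/2)*(209/42) = 7733/84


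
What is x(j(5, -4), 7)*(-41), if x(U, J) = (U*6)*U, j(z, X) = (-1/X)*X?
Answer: -246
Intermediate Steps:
j(z, X) = -1
x(U, J) = 6*U**2 (x(U, J) = (6*U)*U = 6*U**2)
x(j(5, -4), 7)*(-41) = (6*(-1)**2)*(-41) = (6*1)*(-41) = 6*(-41) = -246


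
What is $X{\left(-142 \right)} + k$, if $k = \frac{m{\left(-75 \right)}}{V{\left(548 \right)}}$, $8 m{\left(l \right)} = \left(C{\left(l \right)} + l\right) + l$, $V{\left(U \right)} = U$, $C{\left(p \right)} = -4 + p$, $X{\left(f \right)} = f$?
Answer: $- \frac{622757}{4384} \approx -142.05$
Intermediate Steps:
$m{\left(l \right)} = - \frac{1}{2} + \frac{3 l}{8}$ ($m{\left(l \right)} = \frac{\left(\left(-4 + l\right) + l\right) + l}{8} = \frac{\left(-4 + 2 l\right) + l}{8} = \frac{-4 + 3 l}{8} = - \frac{1}{2} + \frac{3 l}{8}$)
$k = - \frac{229}{4384}$ ($k = \frac{- \frac{1}{2} + \frac{3}{8} \left(-75\right)}{548} = \left(- \frac{1}{2} - \frac{225}{8}\right) \frac{1}{548} = \left(- \frac{229}{8}\right) \frac{1}{548} = - \frac{229}{4384} \approx -0.052235$)
$X{\left(-142 \right)} + k = -142 - \frac{229}{4384} = - \frac{622757}{4384}$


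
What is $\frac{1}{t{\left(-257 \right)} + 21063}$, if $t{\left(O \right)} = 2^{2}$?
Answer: $\frac{1}{21067} \approx 4.7468 \cdot 10^{-5}$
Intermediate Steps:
$t{\left(O \right)} = 4$
$\frac{1}{t{\left(-257 \right)} + 21063} = \frac{1}{4 + 21063} = \frac{1}{21067}$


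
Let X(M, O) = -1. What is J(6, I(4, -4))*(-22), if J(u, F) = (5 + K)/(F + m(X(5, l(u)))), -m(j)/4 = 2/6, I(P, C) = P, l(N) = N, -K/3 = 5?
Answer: 165/2 ≈ 82.500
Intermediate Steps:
K = -15 (K = -3*5 = -15)
m(j) = -4/3 (m(j) = -8/6 = -4*1/3 = -4/3)
J(u, F) = -10/(-4/3 + F) (J(u, F) = (5 - 15)/(F - 4/3) = -10/(-4/3 + F))
J(6, I(4, -4))*(-22) = -30/(-4 + 3*4)*(-22) = -30/(-4 + 12)*(-22) = -30/8*(-22) = -30*1/8*(-22) = -15/4*(-22) = 165/2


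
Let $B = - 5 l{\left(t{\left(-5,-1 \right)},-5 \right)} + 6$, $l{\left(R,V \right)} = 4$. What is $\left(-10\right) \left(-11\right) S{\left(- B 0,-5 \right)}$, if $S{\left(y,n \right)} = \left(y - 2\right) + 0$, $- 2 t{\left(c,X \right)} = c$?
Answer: $-220$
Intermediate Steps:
$t{\left(c,X \right)} = - \frac{c}{2}$
$B = -14$ ($B = \left(-5\right) 4 + 6 = -20 + 6 = -14$)
$S{\left(y,n \right)} = -2 + y$ ($S{\left(y,n \right)} = \left(-2 + y\right) + 0 = -2 + y$)
$\left(-10\right) \left(-11\right) S{\left(- B 0,-5 \right)} = \left(-10\right) \left(-11\right) \left(-2 + \left(-1\right) \left(-14\right) 0\right) = 110 \left(-2 + 14 \cdot 0\right) = 110 \left(-2 + 0\right) = 110 \left(-2\right) = -220$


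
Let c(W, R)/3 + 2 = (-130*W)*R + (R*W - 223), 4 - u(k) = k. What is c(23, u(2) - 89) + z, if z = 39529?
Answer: 813241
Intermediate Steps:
u(k) = 4 - k
c(W, R) = -675 - 387*R*W (c(W, R) = -6 + 3*((-130*W)*R + (R*W - 223)) = -6 + 3*(-130*R*W + (-223 + R*W)) = -6 + 3*(-223 - 129*R*W) = -6 + (-669 - 387*R*W) = -675 - 387*R*W)
c(23, u(2) - 89) + z = (-675 - 387*((4 - 1*2) - 89)*23) + 39529 = (-675 - 387*((4 - 2) - 89)*23) + 39529 = (-675 - 387*(2 - 89)*23) + 39529 = (-675 - 387*(-87)*23) + 39529 = (-675 + 774387) + 39529 = 773712 + 39529 = 813241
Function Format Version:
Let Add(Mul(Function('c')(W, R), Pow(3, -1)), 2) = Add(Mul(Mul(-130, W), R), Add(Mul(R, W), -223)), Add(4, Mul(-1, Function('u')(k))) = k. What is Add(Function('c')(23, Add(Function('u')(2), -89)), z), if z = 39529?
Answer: 813241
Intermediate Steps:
Function('u')(k) = Add(4, Mul(-1, k))
Function('c')(W, R) = Add(-675, Mul(-387, R, W)) (Function('c')(W, R) = Add(-6, Mul(3, Add(Mul(Mul(-130, W), R), Add(Mul(R, W), -223)))) = Add(-6, Mul(3, Add(Mul(-130, R, W), Add(-223, Mul(R, W))))) = Add(-6, Mul(3, Add(-223, Mul(-129, R, W)))) = Add(-6, Add(-669, Mul(-387, R, W))) = Add(-675, Mul(-387, R, W)))
Add(Function('c')(23, Add(Function('u')(2), -89)), z) = Add(Add(-675, Mul(-387, Add(Add(4, Mul(-1, 2)), -89), 23)), 39529) = Add(Add(-675, Mul(-387, Add(Add(4, -2), -89), 23)), 39529) = Add(Add(-675, Mul(-387, Add(2, -89), 23)), 39529) = Add(Add(-675, Mul(-387, -87, 23)), 39529) = Add(Add(-675, 774387), 39529) = Add(773712, 39529) = 813241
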